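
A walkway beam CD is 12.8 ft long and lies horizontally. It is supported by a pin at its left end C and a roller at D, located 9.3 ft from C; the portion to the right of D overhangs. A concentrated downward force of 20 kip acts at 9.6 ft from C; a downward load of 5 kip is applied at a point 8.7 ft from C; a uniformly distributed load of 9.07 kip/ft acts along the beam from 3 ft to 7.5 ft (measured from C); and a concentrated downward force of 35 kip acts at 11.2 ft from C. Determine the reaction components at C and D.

Resultant of the distributed load: 9.07 × 4.5 = 40.815 kip at 5.25 ft from C.
Taking moments about C: D_y·9.3 − 20·9.6 − 5·8.7 − (9.07·4.5)·5.25 − 35·11.2 = 0 → D_y = 841.77875/9.3 = 90.5138 ≈ 90.51 kip.
ΣF_y = 0: C_y + 90.5138 − 20 − 5 − 9.07·4.5 − 35 = 0 → C_y = 10.30 kip.
ΣF_x = 0: no horizontal applied forces, so C_x = 0.

C_x = 0, C_y = 10.30 kip, D_y = 90.51 kip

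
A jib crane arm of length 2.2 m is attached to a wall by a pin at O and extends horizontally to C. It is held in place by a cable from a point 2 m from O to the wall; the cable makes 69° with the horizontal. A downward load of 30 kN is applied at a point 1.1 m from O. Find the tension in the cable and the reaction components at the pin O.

T = 17.67 kN, O_x = 6.334 kN, O_y = 13.50 kN

ΣM about O: T·sin69°·2 − 30·1.1 = 0 → T = 33/(2·0.93358) = 17.6739 ≈ 17.67 kN.
ΣF_x = 0: O_x − T·cos69° = 0 → O_x = 17.6739 × 0.358368 = 6.334 kN.
ΣF_y = 0: O_y + T·sin69° − 30 = 0 → O_y = 30 − 17.6739 × 0.93358 = 13.50 kN.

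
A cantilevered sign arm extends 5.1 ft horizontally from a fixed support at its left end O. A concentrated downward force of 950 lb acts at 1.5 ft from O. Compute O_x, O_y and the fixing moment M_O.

O_x = 0, O_y = 950.0 lb, M_O = 1425 lb·ft

ΣF_x = 0: O_x = 0.
ΣF_y = 0: O_y − 950 = 0 → O_y = 950.0 lb.
ΣM about O: M_O − 950·1.5 = 0 → M_O = 1425 lb·ft.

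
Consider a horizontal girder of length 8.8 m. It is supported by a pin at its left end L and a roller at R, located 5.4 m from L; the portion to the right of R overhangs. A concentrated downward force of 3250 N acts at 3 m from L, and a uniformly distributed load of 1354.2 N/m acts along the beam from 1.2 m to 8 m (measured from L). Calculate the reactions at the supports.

L_x = 0, L_y = 2809 N, R_y = 9650 N

Resultant of the distributed load: 1354.2 × 6.8 = 9208.56 N at 4.6 m from L.
ΣM about L: R_y·5.4 − 3250·3 − (1354.2·6.8)·4.6 = 0 → R_y = 52109.376/5.4 = 9649.88 ≈ 9650 N.
ΣF_y = 0: L_y + 9649.88 − 3250 − 1354.2·6.8 = 0 → L_y = 2809 N.
ΣF_x = 0: no horizontal applied forces, so L_x = 0.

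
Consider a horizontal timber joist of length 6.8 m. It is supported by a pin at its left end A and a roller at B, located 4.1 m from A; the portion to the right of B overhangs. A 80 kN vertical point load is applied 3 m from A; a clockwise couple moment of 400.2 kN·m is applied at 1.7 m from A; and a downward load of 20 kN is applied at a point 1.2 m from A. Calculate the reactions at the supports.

A_x = 0, A_y = -62.00 kN, B_y = 162.0 kN

ΣM about A: B_y·4.1 − 80·3 − 400.2 − 20·1.2 = 0 → B_y = 664.2/4.1 = 162.0 kN.
ΣF_y = 0: A_y + 162 − 80 − 20 = 0 → A_y = -62.00 kN.
ΣF_x = 0: no horizontal applied forces, so A_x = 0.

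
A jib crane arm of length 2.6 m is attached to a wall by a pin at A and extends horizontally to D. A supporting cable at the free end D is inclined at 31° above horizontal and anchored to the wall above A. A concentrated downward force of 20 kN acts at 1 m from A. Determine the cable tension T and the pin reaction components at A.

T = 14.94 kN, A_x = 12.80 kN, A_y = 12.31 kN

ΣM about A: T·sin31°·2.6 − 20·1 = 0 → T = 20/(2.6·0.515038) = 14.9354 ≈ 14.94 kN.
ΣF_x = 0: A_x − T·cos31° = 0 → A_x = 14.9354 × 0.857167 = 12.80 kN.
ΣF_y = 0: A_y + T·sin31° − 20 = 0 → A_y = 20 − 14.9354 × 0.515038 = 12.31 kN.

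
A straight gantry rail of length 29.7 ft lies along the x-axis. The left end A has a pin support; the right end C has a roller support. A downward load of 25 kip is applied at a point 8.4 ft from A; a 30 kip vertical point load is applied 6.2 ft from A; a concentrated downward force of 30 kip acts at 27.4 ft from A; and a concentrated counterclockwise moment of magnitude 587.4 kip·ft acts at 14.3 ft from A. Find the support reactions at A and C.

A_x = 0, A_y = 63.77 kip, C_y = 21.23 kip

ΣM about A: C_y·29.7 − 25·8.4 − 30·6.2 − 30·27.4 + 587.4 = 0 → C_y = 630.6/29.7 = 21.2323 ≈ 21.23 kip.
ΣF_y = 0: A_y + 21.2323 − 25 − 30 − 30 = 0 → A_y = 63.77 kip.
ΣF_x = 0: no horizontal applied forces, so A_x = 0.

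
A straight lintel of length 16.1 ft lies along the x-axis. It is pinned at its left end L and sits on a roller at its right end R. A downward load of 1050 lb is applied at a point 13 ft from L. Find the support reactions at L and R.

Moments about L: R_y·16.1 − 1050·13 = 0 → R_y = 13650/16.1 = 847.826 ≈ 847.8 lb.
ΣF_y = 0: L_y + 847.826 − 1050 = 0 → L_y = 202.2 lb.
ΣF_x = 0: no horizontal applied forces, so L_x = 0.

L_x = 0, L_y = 202.2 lb, R_y = 847.8 lb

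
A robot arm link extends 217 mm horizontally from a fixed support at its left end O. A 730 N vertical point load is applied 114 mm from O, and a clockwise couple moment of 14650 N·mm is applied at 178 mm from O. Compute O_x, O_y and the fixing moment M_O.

ΣF_x = 0: O_x = 0.
ΣF_y = 0: O_y − 730 = 0 → O_y = 730.0 N.
ΣM about O: M_O − 730·114 − 14650 = 0 → M_O = 97870 N·mm.

O_x = 0, O_y = 730.0 N, M_O = 97870 N·mm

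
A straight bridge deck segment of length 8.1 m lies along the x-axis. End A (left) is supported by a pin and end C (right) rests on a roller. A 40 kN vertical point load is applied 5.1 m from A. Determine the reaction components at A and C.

A_x = 0, A_y = 14.81 kN, C_y = 25.19 kN

Moments about A: C_y·8.1 − 40·5.1 = 0 → C_y = 204/8.1 = 25.1852 ≈ 25.19 kN.
ΣF_y = 0: A_y + 25.1852 − 40 = 0 → A_y = 14.81 kN.
ΣF_x = 0: no horizontal applied forces, so A_x = 0.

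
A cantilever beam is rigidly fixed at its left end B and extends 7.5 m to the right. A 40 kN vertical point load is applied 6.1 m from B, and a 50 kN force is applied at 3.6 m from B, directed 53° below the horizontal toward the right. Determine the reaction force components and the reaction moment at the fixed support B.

B_x = -30.09 kN, B_y = 79.93 kN, M_B = 387.8 kN·m

ΣF_x = 0: B_x + 50·cos53° = 0 → B_x = -30.09 kN.
ΣF_y = 0: B_y − 40 − 50·sin53° = 0 → B_y = 79.93 kN.
ΣM about B: M_B − 40·6.1 − 50·sin53°·3.6 = 0 → M_B = 387.8 kN·m.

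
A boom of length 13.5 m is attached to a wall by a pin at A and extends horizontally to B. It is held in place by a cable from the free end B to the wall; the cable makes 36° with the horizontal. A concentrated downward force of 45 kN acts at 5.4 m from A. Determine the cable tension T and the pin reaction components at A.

ΣM about A: T·sin36°·13.5 − 45·5.4 = 0 → T = 243/(13.5·0.587785) = 30.6234 ≈ 30.62 kN.
ΣF_x = 0: A_x − T·cos36° = 0 → A_x = 30.6234 × 0.809017 = 24.77 kN.
ΣF_y = 0: A_y + T·sin36° − 45 = 0 → A_y = 45 − 30.6234 × 0.587785 = 27.00 kN.

T = 30.62 kN, A_x = 24.77 kN, A_y = 27.00 kN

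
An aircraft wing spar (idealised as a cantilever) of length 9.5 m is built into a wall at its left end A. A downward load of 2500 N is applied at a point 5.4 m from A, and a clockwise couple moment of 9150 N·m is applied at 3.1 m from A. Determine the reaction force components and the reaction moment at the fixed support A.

ΣF_x = 0: A_x = 0.
ΣF_y = 0: A_y − 2500 = 0 → A_y = 2500 N.
ΣM about A: M_A − 2500·5.4 − 9150 = 0 → M_A = 22650 N·m.

A_x = 0, A_y = 2500 N, M_A = 22650 N·m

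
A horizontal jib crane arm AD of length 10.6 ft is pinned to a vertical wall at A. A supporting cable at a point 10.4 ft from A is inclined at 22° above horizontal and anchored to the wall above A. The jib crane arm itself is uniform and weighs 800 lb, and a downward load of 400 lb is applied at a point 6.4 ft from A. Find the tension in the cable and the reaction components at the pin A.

T = 1745 lb, A_x = 1618 lb, A_y = 546.2 lb

ΣM about A: T·sin22°·10.4 − 800·5.3 − 400·6.4 = 0 → T = 6800/(10.4·0.374607) = 1745.42 ≈ 1745 lb.
ΣF_x = 0: A_x − T·cos22° = 0 → A_x = 1745.42 × 0.927184 = 1618 lb.
ΣF_y = 0: A_y + T·sin22° − 800 − 400 = 0 → A_y = 1200 − 1745.42 × 0.374607 = 546.2 lb.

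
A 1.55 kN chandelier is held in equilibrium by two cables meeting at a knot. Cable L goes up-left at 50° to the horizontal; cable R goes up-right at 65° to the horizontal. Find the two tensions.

T_L = 0.7228 kN, T_R = 1.099 kN

ΣF_x = 0: −T_L·cos50° + T_R·cos65° = 0 → T_R = 1.52097·T_L.
ΣF_y = 0: T_L·sin50° + T_R·sin65° = 1.55.
Substitute: T_L·(0.766044 + 1.52097·0.906308) = 1.55 → T_L = 0.722775 ≈ 0.7228 kN.
Then T_R = 1.52097 × 0.722775 = 1.099 kN.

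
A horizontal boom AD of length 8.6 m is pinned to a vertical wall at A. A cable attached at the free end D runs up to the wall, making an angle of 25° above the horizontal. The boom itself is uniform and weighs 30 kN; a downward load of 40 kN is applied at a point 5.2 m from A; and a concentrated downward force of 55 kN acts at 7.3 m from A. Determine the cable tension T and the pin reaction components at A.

T = 203.2 kN, A_x = 184.2 kN, A_y = 39.13 kN

ΣM about A: T·sin25°·8.6 − 30·4.3 − 40·5.2 − 55·7.3 = 0 → T = 738.5/(8.6·0.422618) = 203.191 ≈ 203.2 kN.
ΣF_x = 0: A_x − T·cos25° = 0 → A_x = 203.191 × 0.906308 = 184.2 kN.
ΣF_y = 0: A_y + T·sin25° − 30 − 40 − 55 = 0 → A_y = 125 − 203.191 × 0.422618 = 39.13 kN.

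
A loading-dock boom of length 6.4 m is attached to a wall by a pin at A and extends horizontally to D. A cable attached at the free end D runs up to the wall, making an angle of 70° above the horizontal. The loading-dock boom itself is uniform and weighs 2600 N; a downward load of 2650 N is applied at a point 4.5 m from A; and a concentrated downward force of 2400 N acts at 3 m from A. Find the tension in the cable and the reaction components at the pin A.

T = 4563 N, A_x = 1561 N, A_y = 3362 N

ΣM about A: T·sin70°·6.4 − 2600·3.2 − 2650·4.5 − 2400·3 = 0 → T = 27445/(6.4·0.939693) = 4563.49 ≈ 4563 N.
ΣF_x = 0: A_x − T·cos70° = 0 → A_x = 4563.49 × 0.34202 = 1561 N.
ΣF_y = 0: A_y + T·sin70° − 2600 − 2650 − 2400 = 0 → A_y = 7650 − 4563.49 × 0.939693 = 3362 N.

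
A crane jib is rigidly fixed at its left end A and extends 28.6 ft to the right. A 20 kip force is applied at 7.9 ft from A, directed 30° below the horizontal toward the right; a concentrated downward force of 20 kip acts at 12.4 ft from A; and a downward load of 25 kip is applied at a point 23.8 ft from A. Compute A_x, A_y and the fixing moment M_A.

ΣF_x = 0: A_x + 20·cos30° = 0 → A_x = -17.32 kip.
ΣF_y = 0: A_y − 20·sin30° − 20 − 25 = 0 → A_y = 55.00 kip.
ΣM about A: M_A − 20·sin30°·7.9 − 20·12.4 − 25·23.8 = 0 → M_A = 922.0 kip·ft.

A_x = -17.32 kip, A_y = 55.00 kip, M_A = 922.0 kip·ft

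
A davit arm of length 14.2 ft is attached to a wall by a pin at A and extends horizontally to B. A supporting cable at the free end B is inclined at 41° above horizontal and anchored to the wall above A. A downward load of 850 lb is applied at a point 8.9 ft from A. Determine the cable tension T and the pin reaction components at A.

T = 812.0 lb, A_x = 612.9 lb, A_y = 317.3 lb

ΣM about A: T·sin41°·14.2 − 850·8.9 = 0 → T = 7565/(14.2·0.656059) = 812.041 ≈ 812.0 lb.
ΣF_x = 0: A_x − T·cos41° = 0 → A_x = 812.041 × 0.75471 = 612.9 lb.
ΣF_y = 0: A_y + T·sin41° − 850 = 0 → A_y = 850 − 812.041 × 0.656059 = 317.3 lb.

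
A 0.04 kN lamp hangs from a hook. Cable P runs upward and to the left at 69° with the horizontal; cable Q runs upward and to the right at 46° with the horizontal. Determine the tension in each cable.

ΣF_x = 0: −T_P·cos69° + T_Q·cos46° = 0 → T_Q = 0.515891·T_P.
ΣF_y = 0: T_P·sin69° + T_Q·sin46° = 0.04.
Substitute: T_P·(0.93358 + 0.515891·0.71934) = 0.04 → T_P = 0.0306588 ≈ 0.03066 kN.
Then T_Q = 0.515891 × 0.0306588 = 0.01582 kN.

T_P = 0.03066 kN, T_Q = 0.01582 kN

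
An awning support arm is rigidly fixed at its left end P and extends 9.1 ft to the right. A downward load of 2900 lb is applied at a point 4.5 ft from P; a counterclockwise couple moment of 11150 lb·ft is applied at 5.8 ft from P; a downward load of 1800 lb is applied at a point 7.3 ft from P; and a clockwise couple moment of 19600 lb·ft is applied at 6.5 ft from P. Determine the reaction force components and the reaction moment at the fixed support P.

ΣF_x = 0: P_x = 0.
ΣF_y = 0: P_y − 2900 − 1800 = 0 → P_y = 4700 lb.
ΣM about P: M_P − 2900·4.5 + 11150 − 1800·7.3 − 19600 = 0 → M_P = 34640 lb·ft.

P_x = 0, P_y = 4700 lb, M_P = 34640 lb·ft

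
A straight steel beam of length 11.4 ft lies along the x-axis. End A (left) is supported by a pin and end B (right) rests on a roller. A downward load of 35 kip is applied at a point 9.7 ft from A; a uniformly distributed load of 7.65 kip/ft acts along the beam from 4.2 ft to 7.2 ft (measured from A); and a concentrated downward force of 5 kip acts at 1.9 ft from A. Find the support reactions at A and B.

A_x = 0, A_y = 20.86 kip, B_y = 42.09 kip

Resultant of the distributed load: 7.65 × 3 = 22.95 kip at 5.7 ft from A.
ΣM about A: B_y·11.4 − 35·9.7 − (7.65·3)·5.7 − 5·1.9 = 0 → B_y = 479.815/11.4 = 42.089 ≈ 42.09 kip.
ΣF_y = 0: A_y + 42.089 − 35 − 7.65·3 − 5 = 0 → A_y = 20.86 kip.
ΣF_x = 0: no horizontal applied forces, so A_x = 0.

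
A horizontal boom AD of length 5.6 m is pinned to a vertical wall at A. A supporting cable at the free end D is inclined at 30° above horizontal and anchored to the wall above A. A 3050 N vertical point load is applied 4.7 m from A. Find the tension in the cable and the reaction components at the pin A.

T = 5120 N, A_x = 4434 N, A_y = 490.2 N

ΣM about A: T·sin30°·5.6 − 3050·4.7 = 0 → T = 14335/(5.6·0.5) = 5119.64 ≈ 5120 N.
ΣF_x = 0: A_x − T·cos30° = 0 → A_x = 5119.64 × 0.866025 = 4434 N.
ΣF_y = 0: A_y + T·sin30° − 3050 = 0 → A_y = 3050 − 5119.64 × 0.5 = 490.2 N.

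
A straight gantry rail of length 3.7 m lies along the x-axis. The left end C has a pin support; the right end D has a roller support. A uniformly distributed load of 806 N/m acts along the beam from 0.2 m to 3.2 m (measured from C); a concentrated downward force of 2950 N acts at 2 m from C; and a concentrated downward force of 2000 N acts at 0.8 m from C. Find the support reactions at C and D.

Resultant of the distributed load: 806 × 3 = 2418 N at 1.7 m from C.
ΣM about C: D_y·3.7 − (806·3)·1.7 − 2950·2 − 2000·0.8 = 0 → D_y = 11610.6/3.7 = 3138 N.
ΣF_y = 0: C_y + 3138 − 806·3 − 2950 − 2000 = 0 → C_y = 4230 N.
ΣF_x = 0: no horizontal applied forces, so C_x = 0.

C_x = 0, C_y = 4230 N, D_y = 3138 N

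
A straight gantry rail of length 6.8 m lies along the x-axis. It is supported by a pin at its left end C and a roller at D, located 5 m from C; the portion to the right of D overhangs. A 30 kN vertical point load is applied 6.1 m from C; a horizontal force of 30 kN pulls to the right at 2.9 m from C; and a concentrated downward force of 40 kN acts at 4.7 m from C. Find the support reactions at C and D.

Moments about C: D_y·5 − 30·6.1 − 40·4.7 = 0 → D_y = 371/5 = 74.20 kN.
ΣF_y = 0: C_y + 74.2 − 30 − 40 = 0 → C_y = -4.200 kN.
ΣF_x = 0: C_x + 30 = 0 → C_x = -30.00 kN.

C_x = -30.00 kN, C_y = -4.200 kN, D_y = 74.20 kN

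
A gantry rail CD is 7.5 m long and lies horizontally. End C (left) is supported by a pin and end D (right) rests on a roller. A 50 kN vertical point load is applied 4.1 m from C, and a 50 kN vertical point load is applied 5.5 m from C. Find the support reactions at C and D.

Taking moments about C: D_y·7.5 − 50·4.1 − 50·5.5 = 0 → D_y = 480/7.5 = 64.00 kN.
ΣF_y = 0: C_y + 64 − 50 − 50 = 0 → C_y = 36.00 kN.
ΣF_x = 0: no horizontal applied forces, so C_x = 0.

C_x = 0, C_y = 36.00 kN, D_y = 64.00 kN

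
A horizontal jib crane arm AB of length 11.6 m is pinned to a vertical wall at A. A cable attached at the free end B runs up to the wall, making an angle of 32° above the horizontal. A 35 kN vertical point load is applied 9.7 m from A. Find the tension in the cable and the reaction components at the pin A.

T = 55.23 kN, A_x = 46.84 kN, A_y = 5.733 kN

ΣM about A: T·sin32°·11.6 − 35·9.7 = 0 → T = 339.5/(11.6·0.529919) = 55.2297 ≈ 55.23 kN.
ΣF_x = 0: A_x − T·cos32° = 0 → A_x = 55.2297 × 0.848048 = 46.84 kN.
ΣF_y = 0: A_y + T·sin32° − 35 = 0 → A_y = 35 − 55.2297 × 0.529919 = 5.733 kN.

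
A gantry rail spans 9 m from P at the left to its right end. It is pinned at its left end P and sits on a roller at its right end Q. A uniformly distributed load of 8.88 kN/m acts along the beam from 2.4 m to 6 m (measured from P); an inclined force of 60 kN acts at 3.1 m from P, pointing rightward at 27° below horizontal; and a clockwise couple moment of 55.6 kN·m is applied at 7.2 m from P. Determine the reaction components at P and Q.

Resultant of the distributed load: 8.88 × 3.6 = 31.968 kN at 4.2 m from P.
Taking moments about P: Q_y·9 − (8.88·3.6)·4.2 − 60·sin27°·3.1 − 55.6 = 0 → Q_y = 274.308/9 = 30.4787 ≈ 30.48 kN.
ΣF_y = 0: P_y + 30.4787 − 8.88·3.6 − 60·sin27° = 0 → P_y = 28.73 kN.
ΣF_x = 0: P_x + 60·cos27° = 0 → P_x = -53.46 kN.

P_x = -53.46 kN, P_y = 28.73 kN, Q_y = 30.48 kN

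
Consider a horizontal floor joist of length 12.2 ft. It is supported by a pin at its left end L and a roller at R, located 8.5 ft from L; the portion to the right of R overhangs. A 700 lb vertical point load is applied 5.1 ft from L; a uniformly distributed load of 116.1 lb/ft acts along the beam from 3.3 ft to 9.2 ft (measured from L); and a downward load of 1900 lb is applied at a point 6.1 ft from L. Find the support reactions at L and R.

L_x = 0, L_y = 997.8 lb, R_y = 2287 lb

Resultant of the distributed load: 116.1 × 5.9 = 684.99 lb at 6.25 ft from L.
Moments about L: R_y·8.5 − 700·5.1 − (116.1·5.9)·6.25 − 1900·6.1 = 0 → R_y = 19441.1875/8.5 = 2287.2 ≈ 2287 lb.
ΣF_y = 0: L_y + 2287.2 − 700 − 116.1·5.9 − 1900 = 0 → L_y = 997.8 lb.
ΣF_x = 0: no horizontal applied forces, so L_x = 0.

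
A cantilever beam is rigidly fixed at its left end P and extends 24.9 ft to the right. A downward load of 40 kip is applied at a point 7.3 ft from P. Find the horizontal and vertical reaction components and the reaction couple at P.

P_x = 0, P_y = 40.00 kip, M_P = 292.0 kip·ft

ΣF_x = 0: P_x = 0.
ΣF_y = 0: P_y − 40 = 0 → P_y = 40.00 kip.
ΣM about P: M_P − 40·7.3 = 0 → M_P = 292.0 kip·ft.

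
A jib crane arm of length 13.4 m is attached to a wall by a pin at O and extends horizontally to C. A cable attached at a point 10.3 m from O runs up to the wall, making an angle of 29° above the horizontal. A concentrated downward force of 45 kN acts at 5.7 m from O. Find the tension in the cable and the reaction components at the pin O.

T = 51.37 kN, O_x = 44.93 kN, O_y = 20.10 kN

ΣM about O: T·sin29°·10.3 − 45·5.7 = 0 → T = 256.5/(10.3·0.48481) = 51.3663 ≈ 51.37 kN.
ΣF_x = 0: O_x − T·cos29° = 0 → O_x = 51.3663 × 0.87462 = 44.93 kN.
ΣF_y = 0: O_y + T·sin29° − 45 = 0 → O_y = 45 − 51.3663 × 0.48481 = 20.10 kN.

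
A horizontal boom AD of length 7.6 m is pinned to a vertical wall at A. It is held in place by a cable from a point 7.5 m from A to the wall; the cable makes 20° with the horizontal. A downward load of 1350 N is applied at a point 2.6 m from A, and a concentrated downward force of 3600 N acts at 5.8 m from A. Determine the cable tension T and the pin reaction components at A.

ΣM about A: T·sin20°·7.5 − 1350·2.6 − 3600·5.8 = 0 → T = 24390/(7.5·0.34202) = 9508.22 ≈ 9508 N.
ΣF_x = 0: A_x − T·cos20° = 0 → A_x = 9508.22 × 0.939693 = 8935 N.
ΣF_y = 0: A_y + T·sin20° − 1350 − 3600 = 0 → A_y = 4950 − 9508.22 × 0.34202 = 1698 N.

T = 9508 N, A_x = 8935 N, A_y = 1698 N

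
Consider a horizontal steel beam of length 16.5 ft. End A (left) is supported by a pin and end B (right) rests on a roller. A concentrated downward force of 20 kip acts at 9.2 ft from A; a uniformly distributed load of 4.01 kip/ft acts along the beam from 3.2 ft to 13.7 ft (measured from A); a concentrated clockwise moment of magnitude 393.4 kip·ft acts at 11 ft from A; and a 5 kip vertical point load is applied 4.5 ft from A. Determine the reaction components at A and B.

Resultant of the distributed load: 4.01 × 10.5 = 42.105 kip at 8.45 ft from A.
Moments about A: B_y·16.5 − 20·9.2 − (4.01·10.5)·8.45 − 393.4 − 5·4.5 = 0 → B_y = 955.68725/16.5 = 57.9204 ≈ 57.92 kip.
ΣF_y = 0: A_y + 57.9204 − 20 − 4.01·10.5 − 5 = 0 → A_y = 9.185 kip.
ΣF_x = 0: no horizontal applied forces, so A_x = 0.

A_x = 0, A_y = 9.185 kip, B_y = 57.92 kip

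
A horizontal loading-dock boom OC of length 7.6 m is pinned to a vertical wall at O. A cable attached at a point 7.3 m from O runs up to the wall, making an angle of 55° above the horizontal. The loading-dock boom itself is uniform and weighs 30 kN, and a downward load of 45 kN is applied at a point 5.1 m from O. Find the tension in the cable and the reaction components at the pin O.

ΣM about O: T·sin55°·7.3 − 30·3.8 − 45·5.1 = 0 → T = 343.5/(7.3·0.819152) = 57.4433 ≈ 57.44 kN.
ΣF_x = 0: O_x − T·cos55° = 0 → O_x = 57.4433 × 0.573576 = 32.95 kN.
ΣF_y = 0: O_y + T·sin55° − 30 − 45 = 0 → O_y = 75 − 57.4433 × 0.819152 = 27.95 kN.

T = 57.44 kN, O_x = 32.95 kN, O_y = 27.95 kN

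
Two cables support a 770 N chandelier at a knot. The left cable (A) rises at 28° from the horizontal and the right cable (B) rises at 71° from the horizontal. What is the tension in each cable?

ΣF_x = 0: −T_A·cos28° + T_B·cos71° = 0 → T_B = 2.71202·T_A.
ΣF_y = 0: T_A·sin28° + T_B·sin71° = 770.
Substitute: T_A·(0.469472 + 2.71202·0.945519) = 770 → T_A = 253.812 ≈ 253.8 N.
Then T_B = 2.71202 × 253.812 = 688.3 N.

T_A = 253.8 N, T_B = 688.3 N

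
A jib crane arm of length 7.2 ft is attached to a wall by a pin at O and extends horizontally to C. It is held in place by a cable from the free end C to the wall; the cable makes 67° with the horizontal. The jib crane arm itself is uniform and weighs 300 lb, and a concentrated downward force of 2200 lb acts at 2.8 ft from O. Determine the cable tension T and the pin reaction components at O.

T = 1092 lb, O_x = 426.8 lb, O_y = 1494 lb

ΣM about O: T·sin67°·7.2 − 300·3.6 − 2200·2.8 = 0 → T = 7240/(7.2·0.920505) = 1092.4 ≈ 1092 lb.
ΣF_x = 0: O_x − T·cos67° = 0 → O_x = 1092.4 × 0.390731 = 426.8 lb.
ΣF_y = 0: O_y + T·sin67° − 300 − 2200 = 0 → O_y = 2500 − 1092.4 × 0.920505 = 1494 lb.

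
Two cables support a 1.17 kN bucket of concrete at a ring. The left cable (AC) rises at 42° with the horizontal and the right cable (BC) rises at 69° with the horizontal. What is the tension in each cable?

ΣF_x = 0: −T_AC·cos42° + T_BC·cos69° = 0 → T_BC = 2.07369·T_AC.
ΣF_y = 0: T_AC·sin42° + T_BC·sin69° = 1.17.
Substitute: T_AC·(0.669131 + 2.07369·0.93358) = 1.17 → T_AC = 0.449121 ≈ 0.4491 kN.
Then T_BC = 2.07369 × 0.449121 = 0.9313 kN.

T_AC = 0.4491 kN, T_BC = 0.9313 kN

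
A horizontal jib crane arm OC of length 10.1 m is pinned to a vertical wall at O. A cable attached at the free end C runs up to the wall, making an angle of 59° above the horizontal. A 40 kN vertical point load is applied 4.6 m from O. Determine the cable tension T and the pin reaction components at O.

ΣM about O: T·sin59°·10.1 − 40·4.6 = 0 → T = 184/(10.1·0.857167) = 21.2535 ≈ 21.25 kN.
ΣF_x = 0: O_x − T·cos59° = 0 → O_x = 21.2535 × 0.515038 = 10.95 kN.
ΣF_y = 0: O_y + T·sin59° − 40 = 0 → O_y = 40 − 21.2535 × 0.857167 = 21.78 kN.

T = 21.25 kN, O_x = 10.95 kN, O_y = 21.78 kN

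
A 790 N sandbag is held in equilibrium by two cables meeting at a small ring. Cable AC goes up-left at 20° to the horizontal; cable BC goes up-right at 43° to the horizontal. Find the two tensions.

T_AC = 648.4 N, T_BC = 833.2 N

ΣF_x = 0: −T_AC·cos20° + T_BC·cos43° = 0 → T_BC = 1.28487·T_AC.
ΣF_y = 0: T_AC·sin20° + T_BC·sin43° = 790.
Substitute: T_AC·(0.34202 + 1.28487·0.681998) = 790 → T_AC = 648.445 ≈ 648.4 N.
Then T_BC = 1.28487 × 648.445 = 833.2 N.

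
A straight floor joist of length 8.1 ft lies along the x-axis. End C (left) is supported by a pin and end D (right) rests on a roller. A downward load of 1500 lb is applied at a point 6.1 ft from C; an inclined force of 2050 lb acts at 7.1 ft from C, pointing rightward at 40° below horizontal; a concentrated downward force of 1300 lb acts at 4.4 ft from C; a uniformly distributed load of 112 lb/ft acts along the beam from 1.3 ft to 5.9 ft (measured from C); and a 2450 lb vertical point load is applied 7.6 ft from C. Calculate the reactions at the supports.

Resultant of the distributed load: 112 × 4.6 = 515.2 lb at 3.6 ft from C.
Moments about C: D_y·8.1 − 1500·6.1 − 2050·sin40°·7.1 − 1300·4.4 − (112·4.6)·3.6 − 2450·7.6 = 0 → D_y = 44700.5/8.1 = 5518.58 ≈ 5519 lb.
ΣF_y = 0: C_y + 5518.58 − 1500 − 2050·sin40° − 1300 − 112·4.6 − 2450 = 0 → C_y = 1564 lb.
ΣF_x = 0: C_x + 2050·cos40° = 0 → C_x = -1570 lb.

C_x = -1570 lb, C_y = 1564 lb, D_y = 5519 lb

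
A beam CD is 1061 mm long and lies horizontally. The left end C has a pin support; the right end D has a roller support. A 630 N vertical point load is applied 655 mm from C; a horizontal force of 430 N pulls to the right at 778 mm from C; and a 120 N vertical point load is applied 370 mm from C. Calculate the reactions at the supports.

C_x = -430.0 N, C_y = 319.2 N, D_y = 430.8 N

ΣM about C: D_y·1061 − 630·655 − 120·370 = 0 → D_y = 457050/1061 = 430.773 ≈ 430.8 N.
ΣF_y = 0: C_y + 430.773 − 630 − 120 = 0 → C_y = 319.2 N.
ΣF_x = 0: C_x + 430 = 0 → C_x = -430.0 N.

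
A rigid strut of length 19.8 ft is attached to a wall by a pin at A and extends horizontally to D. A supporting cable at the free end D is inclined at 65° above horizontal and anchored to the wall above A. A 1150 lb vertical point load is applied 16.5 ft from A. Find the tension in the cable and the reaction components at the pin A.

T = 1057 lb, A_x = 446.9 lb, A_y = 191.7 lb

ΣM about A: T·sin65°·19.8 − 1150·16.5 = 0 → T = 18975/(19.8·0.906308) = 1057.4 ≈ 1057 lb.
ΣF_x = 0: A_x − T·cos65° = 0 → A_x = 1057.4 × 0.422618 = 446.9 lb.
ΣF_y = 0: A_y + T·sin65° − 1150 = 0 → A_y = 1150 − 1057.4 × 0.906308 = 191.7 lb.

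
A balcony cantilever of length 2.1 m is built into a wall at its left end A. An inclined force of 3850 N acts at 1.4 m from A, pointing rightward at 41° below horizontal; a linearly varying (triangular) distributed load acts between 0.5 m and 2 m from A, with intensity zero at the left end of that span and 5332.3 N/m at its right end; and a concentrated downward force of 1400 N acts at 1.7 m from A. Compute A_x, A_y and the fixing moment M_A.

Resultant of the triangular load: ½ × 5332.3 × 1.5 = 3999.225 N, acting at 1.5 m from A (one-third of the span from the peak).
ΣF_x = 0: A_x + 3850·cos41° = 0 → A_x = -2906 N.
ΣF_y = 0: A_y − 3850·sin41° − ½·5332.3·1.5 − 1400 = 0 → A_y = 7925 N.
ΣM about A: M_A − 3850·sin41°·1.4 − (½·5332.3·1.5)·1.5 − 1400·1.7 = 0 → M_A = 11910 N·m.

A_x = -2906 N, A_y = 7925 N, M_A = 11910 N·m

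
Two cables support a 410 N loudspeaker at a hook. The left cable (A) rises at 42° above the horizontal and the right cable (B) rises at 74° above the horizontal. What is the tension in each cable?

T_A = 125.7 N, T_B = 339.0 N

ΣF_x = 0: −T_A·cos42° + T_B·cos74° = 0 → T_B = 2.6961·T_A.
ΣF_y = 0: T_A·sin42° + T_B·sin74° = 410.
Substitute: T_A·(0.669131 + 2.6961·0.961262) = 410 → T_A = 125.736 ≈ 125.7 N.
Then T_B = 2.6961 × 125.736 = 339.0 N.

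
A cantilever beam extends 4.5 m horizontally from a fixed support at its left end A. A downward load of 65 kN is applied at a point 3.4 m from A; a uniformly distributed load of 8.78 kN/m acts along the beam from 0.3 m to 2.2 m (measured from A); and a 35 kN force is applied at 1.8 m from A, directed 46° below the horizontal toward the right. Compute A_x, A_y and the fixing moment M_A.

A_x = -24.31 kN, A_y = 106.9 kN, M_A = 287.2 kN·m

Resultant of the distributed load: 8.78 × 1.9 = 16.682 kN at 1.25 m from A.
ΣF_x = 0: A_x + 35·cos46° = 0 → A_x = -24.31 kN.
ΣF_y = 0: A_y − 65 − 8.78·1.9 − 35·sin46° = 0 → A_y = 106.9 kN.
ΣM about A: M_A − 65·3.4 − (8.78·1.9)·1.25 − 35·sin46°·1.8 = 0 → M_A = 287.2 kN·m.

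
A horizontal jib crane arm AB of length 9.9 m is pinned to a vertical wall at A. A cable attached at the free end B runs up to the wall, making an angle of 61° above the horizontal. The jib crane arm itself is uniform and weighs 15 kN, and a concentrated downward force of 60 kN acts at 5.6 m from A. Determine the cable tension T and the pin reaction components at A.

ΣM about A: T·sin61°·9.9 − 15·4.95 − 60·5.6 = 0 → T = 410.25/(9.9·0.87462) = 47.3799 ≈ 47.38 kN.
ΣF_x = 0: A_x − T·cos61° = 0 → A_x = 47.3799 × 0.48481 = 22.97 kN.
ΣF_y = 0: A_y + T·sin61° − 15 − 60 = 0 → A_y = 75 − 47.3799 × 0.87462 = 33.56 kN.

T = 47.38 kN, A_x = 22.97 kN, A_y = 33.56 kN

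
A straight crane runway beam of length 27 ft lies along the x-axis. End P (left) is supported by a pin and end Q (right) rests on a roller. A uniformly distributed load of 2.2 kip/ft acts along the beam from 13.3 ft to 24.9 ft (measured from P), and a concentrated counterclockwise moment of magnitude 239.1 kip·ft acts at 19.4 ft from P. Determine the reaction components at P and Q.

P_x = 0, P_y = 16.32 kip, Q_y = 9.197 kip

Resultant of the distributed load: 2.2 × 11.6 = 25.52 kip at 19.1 ft from P.
ΣM about P: Q_y·27 − (2.2·11.6)·19.1 + 239.1 = 0 → Q_y = 248.332/27 = 9.19748 ≈ 9.197 kip.
ΣF_y = 0: P_y + 9.19748 − 2.2·11.6 = 0 → P_y = 16.32 kip.
ΣF_x = 0: no horizontal applied forces, so P_x = 0.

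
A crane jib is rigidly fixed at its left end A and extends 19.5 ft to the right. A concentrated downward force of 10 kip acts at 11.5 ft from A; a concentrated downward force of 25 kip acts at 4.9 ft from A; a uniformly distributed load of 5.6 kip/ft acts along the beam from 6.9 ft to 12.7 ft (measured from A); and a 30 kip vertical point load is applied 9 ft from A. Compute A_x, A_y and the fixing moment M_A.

A_x = 0, A_y = 97.48 kip, M_A = 825.8 kip·ft

Resultant of the distributed load: 5.6 × 5.8 = 32.48 kip at 9.8 ft from A.
ΣF_x = 0: A_x = 0.
ΣF_y = 0: A_y − 10 − 25 − 5.6·5.8 − 30 = 0 → A_y = 97.48 kip.
ΣM about A: M_A − 10·11.5 − 25·4.9 − (5.6·5.8)·9.8 − 30·9 = 0 → M_A = 825.8 kip·ft.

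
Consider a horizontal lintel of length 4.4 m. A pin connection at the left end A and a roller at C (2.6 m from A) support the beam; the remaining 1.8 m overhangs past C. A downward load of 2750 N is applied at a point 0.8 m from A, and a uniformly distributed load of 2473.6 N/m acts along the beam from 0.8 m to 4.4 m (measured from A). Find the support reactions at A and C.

A_x = 0, A_y = 1904 N, C_y = 9751 N

Resultant of the distributed load: 2473.6 × 3.6 = 8904.96 N at 2.6 m from A.
Moments about A: C_y·2.6 − 2750·0.8 − (2473.6·3.6)·2.6 = 0 → C_y = 25352.896/2.6 = 9751.11 ≈ 9751 N.
ΣF_y = 0: A_y + 9751.11 − 2750 − 2473.6·3.6 = 0 → A_y = 1904 N.
ΣF_x = 0: no horizontal applied forces, so A_x = 0.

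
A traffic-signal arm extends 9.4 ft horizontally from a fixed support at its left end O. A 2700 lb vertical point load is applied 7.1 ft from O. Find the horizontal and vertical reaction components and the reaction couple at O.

O_x = 0, O_y = 2700 lb, M_O = 19170 lb·ft

ΣF_x = 0: O_x = 0.
ΣF_y = 0: O_y − 2700 = 0 → O_y = 2700 lb.
ΣM about O: M_O − 2700·7.1 = 0 → M_O = 19170 lb·ft.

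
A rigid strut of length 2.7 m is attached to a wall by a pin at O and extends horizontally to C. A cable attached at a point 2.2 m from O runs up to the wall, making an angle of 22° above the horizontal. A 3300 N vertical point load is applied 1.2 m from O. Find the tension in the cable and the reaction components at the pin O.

ΣM about O: T·sin22°·2.2 − 3300·1.2 = 0 → T = 3960/(2.2·0.374607) = 4805.04 ≈ 4805 N.
ΣF_x = 0: O_x − T·cos22° = 0 → O_x = 4805.04 × 0.927184 = 4455 N.
ΣF_y = 0: O_y + T·sin22° − 3300 = 0 → O_y = 3300 − 4805.04 × 0.374607 = 1500 N.

T = 4805 N, O_x = 4455 N, O_y = 1500 N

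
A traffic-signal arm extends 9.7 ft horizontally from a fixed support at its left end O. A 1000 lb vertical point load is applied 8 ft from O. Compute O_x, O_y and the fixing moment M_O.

O_x = 0, O_y = 1000 lb, M_O = 8000 lb·ft

ΣF_x = 0: O_x = 0.
ΣF_y = 0: O_y − 1000 = 0 → O_y = 1000 lb.
ΣM about O: M_O − 1000·8 = 0 → M_O = 8000 lb·ft.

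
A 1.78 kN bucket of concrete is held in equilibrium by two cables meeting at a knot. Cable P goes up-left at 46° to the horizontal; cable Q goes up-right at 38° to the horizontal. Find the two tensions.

ΣF_x = 0: −T_P·cos46° + T_Q·cos38° = 0 → T_Q = 0.881534·T_P.
ΣF_y = 0: T_P·sin46° + T_Q·sin38° = 1.78.
Substitute: T_P·(0.71934 + 0.881534·0.615661) = 1.78 → T_P = 1.41039 ≈ 1.410 kN.
Then T_Q = 0.881534 × 1.41039 = 1.243 kN.

T_P = 1.410 kN, T_Q = 1.243 kN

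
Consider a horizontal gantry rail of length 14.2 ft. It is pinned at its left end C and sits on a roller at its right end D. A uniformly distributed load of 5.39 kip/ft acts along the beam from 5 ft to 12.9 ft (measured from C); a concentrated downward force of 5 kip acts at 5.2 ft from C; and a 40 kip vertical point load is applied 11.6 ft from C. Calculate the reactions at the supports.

Resultant of the distributed load: 5.39 × 7.9 = 42.581 kip at 8.95 ft from C.
Moments about C: D_y·14.2 − (5.39·7.9)·8.95 − 5·5.2 − 40·11.6 = 0 → D_y = 871.09995/14.2 = 61.3451 ≈ 61.35 kip.
ΣF_y = 0: C_y + 61.3451 − 5.39·7.9 − 5 − 40 = 0 → C_y = 26.24 kip.
ΣF_x = 0: no horizontal applied forces, so C_x = 0.

C_x = 0, C_y = 26.24 kip, D_y = 61.35 kip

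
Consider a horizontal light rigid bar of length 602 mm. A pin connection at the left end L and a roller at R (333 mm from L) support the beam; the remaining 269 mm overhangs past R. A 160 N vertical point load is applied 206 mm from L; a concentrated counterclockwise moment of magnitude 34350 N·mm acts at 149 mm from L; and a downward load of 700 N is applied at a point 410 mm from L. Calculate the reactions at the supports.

L_x = 0, L_y = 2.312 N, R_y = 857.7 N

Moments about L: R_y·333 − 160·206 + 34350 − 700·410 = 0 → R_y = 285610/333 = 857.688 ≈ 857.7 N.
ΣF_y = 0: L_y + 857.688 − 160 − 700 = 0 → L_y = 2.312 N.
ΣF_x = 0: no horizontal applied forces, so L_x = 0.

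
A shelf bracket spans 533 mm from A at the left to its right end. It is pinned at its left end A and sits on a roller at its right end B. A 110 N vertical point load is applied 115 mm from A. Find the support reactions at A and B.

Moments about A: B_y·533 − 110·115 = 0 → B_y = 12650/533 = 23.7336 ≈ 23.73 N.
ΣF_y = 0: A_y + 23.7336 − 110 = 0 → A_y = 86.27 N.
ΣF_x = 0: no horizontal applied forces, so A_x = 0.

A_x = 0, A_y = 86.27 N, B_y = 23.73 N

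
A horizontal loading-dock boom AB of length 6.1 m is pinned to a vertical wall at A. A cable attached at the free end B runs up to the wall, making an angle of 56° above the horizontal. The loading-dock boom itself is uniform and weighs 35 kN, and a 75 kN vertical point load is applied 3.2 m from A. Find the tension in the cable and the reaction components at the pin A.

ΣM about A: T·sin56°·6.1 − 35·3.05 − 75·3.2 = 0 → T = 346.75/(6.1·0.829038) = 68.5665 ≈ 68.57 kN.
ΣF_x = 0: A_x − T·cos56° = 0 → A_x = 68.5665 × 0.559193 = 38.34 kN.
ΣF_y = 0: A_y + T·sin56° − 35 − 75 = 0 → A_y = 110 − 68.5665 × 0.829038 = 53.16 kN.

T = 68.57 kN, A_x = 38.34 kN, A_y = 53.16 kN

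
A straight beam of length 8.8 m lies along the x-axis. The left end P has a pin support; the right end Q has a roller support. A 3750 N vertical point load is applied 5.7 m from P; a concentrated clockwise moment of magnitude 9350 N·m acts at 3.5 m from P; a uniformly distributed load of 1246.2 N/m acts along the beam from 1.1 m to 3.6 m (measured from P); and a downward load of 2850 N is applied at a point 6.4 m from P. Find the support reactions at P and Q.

Resultant of the distributed load: 1246.2 × 2.5 = 3115.5 N at 2.35 m from P.
Moments about P: Q_y·8.8 − 3750·5.7 − 9350 − (1246.2·2.5)·2.35 − 2850·6.4 = 0 → Q_y = 56286.425/8.8 = 6396.18 ≈ 6396 N.
ΣF_y = 0: P_y + 6396.18 − 3750 − 1246.2·2.5 − 2850 = 0 → P_y = 3319 N.
ΣF_x = 0: no horizontal applied forces, so P_x = 0.

P_x = 0, P_y = 3319 N, Q_y = 6396 N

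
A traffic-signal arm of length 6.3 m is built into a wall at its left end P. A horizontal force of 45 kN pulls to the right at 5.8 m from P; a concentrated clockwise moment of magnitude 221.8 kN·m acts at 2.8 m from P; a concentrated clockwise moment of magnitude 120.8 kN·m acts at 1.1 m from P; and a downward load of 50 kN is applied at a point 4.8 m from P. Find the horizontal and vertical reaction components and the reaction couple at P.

P_x = -45.00 kN, P_y = 50.00 kN, M_P = 582.6 kN·m

ΣF_x = 0: P_x + 45 = 0 → P_x = -45.00 kN.
ΣF_y = 0: P_y − 50 = 0 → P_y = 50.00 kN.
ΣM about P: M_P − 221.8 − 120.8 − 50·4.8 = 0 → M_P = 582.6 kN·m.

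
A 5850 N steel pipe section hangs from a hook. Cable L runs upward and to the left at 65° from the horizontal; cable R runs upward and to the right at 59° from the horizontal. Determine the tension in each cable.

ΣF_x = 0: −T_L·cos65° + T_R·cos59° = 0 → T_R = 0.820557·T_L.
ΣF_y = 0: T_L·sin65° + T_R·sin59° = 5850.
Substitute: T_L·(0.906308 + 0.820557·0.857167) = 5850 → T_L = 3634.3 ≈ 3634 N.
Then T_R = 0.820557 × 3634.3 = 2982 N.

T_L = 3634 N, T_R = 2982 N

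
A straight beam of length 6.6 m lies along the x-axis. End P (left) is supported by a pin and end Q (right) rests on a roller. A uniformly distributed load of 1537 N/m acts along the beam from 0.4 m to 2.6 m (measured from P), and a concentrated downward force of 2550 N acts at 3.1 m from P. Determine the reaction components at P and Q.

P_x = 0, P_y = 3965 N, Q_y = 1966 N

Resultant of the distributed load: 1537 × 2.2 = 3381.4 N at 1.5 m from P.
Moments about P: Q_y·6.6 − (1537·2.2)·1.5 − 2550·3.1 = 0 → Q_y = 12977.1/6.6 = 1966.23 ≈ 1966 N.
ΣF_y = 0: P_y + 1966.23 − 1537·2.2 − 2550 = 0 → P_y = 3965 N.
ΣF_x = 0: no horizontal applied forces, so P_x = 0.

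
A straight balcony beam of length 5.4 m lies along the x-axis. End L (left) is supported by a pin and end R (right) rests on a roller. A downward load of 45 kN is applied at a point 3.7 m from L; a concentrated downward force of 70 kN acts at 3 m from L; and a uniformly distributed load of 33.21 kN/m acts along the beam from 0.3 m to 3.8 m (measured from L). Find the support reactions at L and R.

L_x = 0, L_y = 117.4 kN, R_y = 113.8 kN

Resultant of the distributed load: 33.21 × 3.5 = 116.235 kN at 2.05 m from L.
Taking moments about L: R_y·5.4 − 45·3.7 − 70·3 − (33.21·3.5)·2.05 = 0 → R_y = 614.78175/5.4 = 113.848 ≈ 113.8 kN.
ΣF_y = 0: L_y + 113.848 − 45 − 70 − 33.21·3.5 = 0 → L_y = 117.4 kN.
ΣF_x = 0: no horizontal applied forces, so L_x = 0.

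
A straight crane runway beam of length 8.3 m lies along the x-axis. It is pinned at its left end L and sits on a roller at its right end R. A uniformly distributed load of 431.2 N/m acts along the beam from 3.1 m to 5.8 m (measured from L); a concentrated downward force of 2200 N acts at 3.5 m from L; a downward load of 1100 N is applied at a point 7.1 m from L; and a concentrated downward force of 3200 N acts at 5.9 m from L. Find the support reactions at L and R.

L_x = 0, L_y = 2897 N, R_y = 4768 N

Resultant of the distributed load: 431.2 × 2.7 = 1164.24 N at 4.45 m from L.
ΣM about L: R_y·8.3 − (431.2·2.7)·4.45 − 2200·3.5 − 1100·7.1 − 3200·5.9 = 0 → R_y = 39570.868/8.3 = 4767.57 ≈ 4768 N.
ΣF_y = 0: L_y + 4767.57 − 431.2·2.7 − 2200 − 1100 − 3200 = 0 → L_y = 2897 N.
ΣF_x = 0: no horizontal applied forces, so L_x = 0.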